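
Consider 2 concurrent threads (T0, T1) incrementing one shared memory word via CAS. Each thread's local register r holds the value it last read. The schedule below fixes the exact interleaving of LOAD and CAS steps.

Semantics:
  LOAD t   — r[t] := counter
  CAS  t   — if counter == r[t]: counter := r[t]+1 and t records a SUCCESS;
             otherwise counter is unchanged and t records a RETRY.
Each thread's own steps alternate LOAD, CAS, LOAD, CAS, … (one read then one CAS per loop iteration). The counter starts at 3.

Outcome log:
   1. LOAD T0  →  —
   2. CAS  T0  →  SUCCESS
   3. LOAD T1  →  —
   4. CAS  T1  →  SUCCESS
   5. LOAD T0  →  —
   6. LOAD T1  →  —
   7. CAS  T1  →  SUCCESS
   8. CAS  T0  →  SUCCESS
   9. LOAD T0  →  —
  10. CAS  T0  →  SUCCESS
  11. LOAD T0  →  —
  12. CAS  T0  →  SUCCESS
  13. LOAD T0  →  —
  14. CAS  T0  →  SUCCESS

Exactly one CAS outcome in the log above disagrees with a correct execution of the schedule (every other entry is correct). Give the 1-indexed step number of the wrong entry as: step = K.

step = 8

Reference trace:
1. LOAD T0 → mem=3 r[T0]=3 [LOAD]
2. CAS T0 → mem=4 r[T0]=3 [OK]
3. LOAD T1 → mem=4 r[T1]=4 [LOAD]
4. CAS T1 → mem=5 r[T1]=4 [OK]
5. LOAD T0 → mem=5 r[T0]=5 [LOAD]
6. LOAD T1 → mem=5 r[T1]=5 [LOAD]
7. CAS T1 → mem=6 r[T1]=5 [OK]
8. CAS T0 → mem=6 r[T0]=5 [RETRY]
9. LOAD T0 → mem=6 r[T0]=6 [LOAD]
10. CAS T0 → mem=7 r[T0]=6 [OK]
11. LOAD T0 → mem=7 r[T0]=7 [LOAD]
12. CAS T0 → mem=8 r[T0]=7 [OK]
13. LOAD T0 → mem=8 r[T0]=8 [LOAD]
14. CAS T0 → mem=9 r[T0]=8 [OK]
Log disagrees first at step 8.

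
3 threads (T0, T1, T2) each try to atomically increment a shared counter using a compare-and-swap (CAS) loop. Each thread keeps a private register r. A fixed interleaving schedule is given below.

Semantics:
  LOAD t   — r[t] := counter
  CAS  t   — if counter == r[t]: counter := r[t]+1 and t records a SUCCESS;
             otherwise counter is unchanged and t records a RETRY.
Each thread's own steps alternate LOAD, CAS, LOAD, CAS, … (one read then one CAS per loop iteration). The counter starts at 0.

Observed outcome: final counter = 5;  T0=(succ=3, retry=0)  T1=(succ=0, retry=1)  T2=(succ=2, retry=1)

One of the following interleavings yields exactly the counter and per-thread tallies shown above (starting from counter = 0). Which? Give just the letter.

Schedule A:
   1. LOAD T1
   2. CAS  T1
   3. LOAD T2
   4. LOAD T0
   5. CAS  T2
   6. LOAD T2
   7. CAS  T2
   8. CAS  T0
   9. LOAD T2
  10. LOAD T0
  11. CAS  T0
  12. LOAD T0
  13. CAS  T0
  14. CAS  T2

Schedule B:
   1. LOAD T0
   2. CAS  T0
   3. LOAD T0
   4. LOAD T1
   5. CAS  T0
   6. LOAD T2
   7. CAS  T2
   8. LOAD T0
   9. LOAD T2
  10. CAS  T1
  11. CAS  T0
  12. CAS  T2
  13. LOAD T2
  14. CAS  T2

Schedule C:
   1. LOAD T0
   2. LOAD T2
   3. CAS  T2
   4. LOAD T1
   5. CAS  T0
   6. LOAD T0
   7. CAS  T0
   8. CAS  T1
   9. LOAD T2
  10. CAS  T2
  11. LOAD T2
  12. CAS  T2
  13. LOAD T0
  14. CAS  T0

B

Simulating candidate B:
T0 LOAD — after: cnt=0, r=0 — load
T0 CAS — after: cnt=1, r=0 — ok
T0 LOAD — after: cnt=1, r=1 — load
T1 LOAD — after: cnt=1, r=1 — load
T0 CAS — after: cnt=2, r=1 — ok
T2 LOAD — after: cnt=2, r=2 — load
T2 CAS — after: cnt=3, r=2 — ok
T0 LOAD — after: cnt=3, r=3 — load
T2 LOAD — after: cnt=3, r=3 — load
T1 CAS — after: cnt=3, r=1 — retry
T0 CAS — after: cnt=4, r=3 — ok
T2 CAS — after: cnt=4, r=3 — retry
T2 LOAD — after: cnt=4, r=4 — load
T2 CAS — after: cnt=5, r=4 — ok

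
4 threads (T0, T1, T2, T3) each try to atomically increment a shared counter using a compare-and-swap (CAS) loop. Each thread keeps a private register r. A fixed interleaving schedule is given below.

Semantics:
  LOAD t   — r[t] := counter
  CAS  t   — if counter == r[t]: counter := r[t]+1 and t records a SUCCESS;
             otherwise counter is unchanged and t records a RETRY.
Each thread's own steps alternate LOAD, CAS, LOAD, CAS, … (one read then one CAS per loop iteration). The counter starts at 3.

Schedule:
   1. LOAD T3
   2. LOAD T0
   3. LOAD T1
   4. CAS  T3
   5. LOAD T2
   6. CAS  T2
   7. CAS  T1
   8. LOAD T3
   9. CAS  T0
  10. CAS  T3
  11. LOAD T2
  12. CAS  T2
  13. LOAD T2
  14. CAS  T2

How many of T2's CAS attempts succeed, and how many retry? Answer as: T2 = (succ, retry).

1. LOAD T3 → mem=3 r[T3]=3 [LOAD]
2. LOAD T0 → mem=3 r[T0]=3 [LOAD]
3. LOAD T1 → mem=3 r[T1]=3 [LOAD]
4. CAS T3 → mem=4 r[T3]=3 [OK]
5. LOAD T2 → mem=4 r[T2]=4 [LOAD]
6. CAS T2 → mem=5 r[T2]=4 [OK]
7. CAS T1 → mem=5 r[T1]=3 [RETRY]
8. LOAD T3 → mem=5 r[T3]=5 [LOAD]
9. CAS T0 → mem=5 r[T0]=3 [RETRY]
10. CAS T3 → mem=6 r[T3]=5 [OK]
11. LOAD T2 → mem=6 r[T2]=6 [LOAD]
12. CAS T2 → mem=7 r[T2]=6 [OK]
13. LOAD T2 → mem=7 r[T2]=7 [LOAD]
14. CAS T2 → mem=8 r[T2]=7 [OK]

T2 = (3, 0)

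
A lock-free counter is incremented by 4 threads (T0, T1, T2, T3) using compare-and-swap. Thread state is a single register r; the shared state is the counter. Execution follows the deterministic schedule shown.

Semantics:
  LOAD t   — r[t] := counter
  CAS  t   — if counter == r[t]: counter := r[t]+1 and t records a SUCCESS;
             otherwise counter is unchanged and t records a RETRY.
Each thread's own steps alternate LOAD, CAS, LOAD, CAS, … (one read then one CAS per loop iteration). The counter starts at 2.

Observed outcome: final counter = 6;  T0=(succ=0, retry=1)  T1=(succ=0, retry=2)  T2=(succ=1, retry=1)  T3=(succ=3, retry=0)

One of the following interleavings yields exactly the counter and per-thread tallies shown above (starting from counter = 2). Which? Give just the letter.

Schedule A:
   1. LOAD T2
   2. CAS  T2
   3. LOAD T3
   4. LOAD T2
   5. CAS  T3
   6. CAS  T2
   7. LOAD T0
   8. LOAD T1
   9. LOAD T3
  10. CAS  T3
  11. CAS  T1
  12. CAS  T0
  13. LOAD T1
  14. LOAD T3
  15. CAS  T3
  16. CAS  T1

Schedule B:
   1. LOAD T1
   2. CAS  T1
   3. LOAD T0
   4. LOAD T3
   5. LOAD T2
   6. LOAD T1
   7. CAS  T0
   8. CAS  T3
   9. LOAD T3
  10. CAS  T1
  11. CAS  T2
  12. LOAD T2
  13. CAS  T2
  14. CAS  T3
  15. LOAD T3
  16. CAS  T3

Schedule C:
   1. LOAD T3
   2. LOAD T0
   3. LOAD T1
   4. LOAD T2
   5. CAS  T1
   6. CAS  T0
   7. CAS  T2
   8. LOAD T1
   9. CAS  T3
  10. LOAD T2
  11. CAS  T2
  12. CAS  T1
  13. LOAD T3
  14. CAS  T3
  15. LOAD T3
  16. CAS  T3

A

Tracing schedule A:
#1 T2 reads 2
#2 T2 CAS(2→3) writes; counter now 3
#3 T3 reads 3
#4 T2 reads 3
#5 T3 CAS(3→4) writes; counter now 4
#6 T2 CAS(3→4) fails; counter now 4
#7 T0 reads 4
#8 T1 reads 4
#9 T3 reads 4
#10 T3 CAS(4→5) writes; counter now 5
#11 T1 CAS(4→5) fails; counter now 5
#12 T0 CAS(4→5) fails; counter now 5
#13 T1 reads 5
#14 T3 reads 5
#15 T3 CAS(5→6) writes; counter now 6
#16 T1 CAS(5→6) fails; counter now 6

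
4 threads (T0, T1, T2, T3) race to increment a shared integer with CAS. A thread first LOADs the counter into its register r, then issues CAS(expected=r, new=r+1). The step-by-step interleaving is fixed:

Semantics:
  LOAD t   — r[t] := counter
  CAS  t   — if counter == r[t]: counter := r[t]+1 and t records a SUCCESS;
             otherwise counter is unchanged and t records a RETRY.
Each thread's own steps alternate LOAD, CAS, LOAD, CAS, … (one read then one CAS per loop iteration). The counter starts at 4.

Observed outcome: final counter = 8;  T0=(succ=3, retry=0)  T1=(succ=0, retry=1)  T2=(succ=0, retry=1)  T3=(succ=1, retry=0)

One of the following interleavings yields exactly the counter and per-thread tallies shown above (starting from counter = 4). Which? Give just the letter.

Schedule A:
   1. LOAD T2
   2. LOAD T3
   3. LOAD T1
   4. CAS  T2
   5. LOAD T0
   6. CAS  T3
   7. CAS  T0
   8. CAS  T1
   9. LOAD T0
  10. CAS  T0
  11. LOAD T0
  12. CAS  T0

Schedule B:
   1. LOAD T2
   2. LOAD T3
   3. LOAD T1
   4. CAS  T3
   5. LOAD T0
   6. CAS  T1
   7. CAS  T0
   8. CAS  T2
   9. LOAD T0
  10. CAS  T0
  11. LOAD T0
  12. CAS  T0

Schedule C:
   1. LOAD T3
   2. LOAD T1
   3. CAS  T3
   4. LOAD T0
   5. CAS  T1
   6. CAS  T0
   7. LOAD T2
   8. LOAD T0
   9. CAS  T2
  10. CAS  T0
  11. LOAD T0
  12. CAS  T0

Run B:
T2 LOAD — after: cnt=4, r=4 — load
T3 LOAD — after: cnt=4, r=4 — load
T1 LOAD — after: cnt=4, r=4 — load
T3 CAS — after: cnt=5, r=4 — ok
T0 LOAD — after: cnt=5, r=5 — load
T1 CAS — after: cnt=5, r=4 — retry
T0 CAS — after: cnt=6, r=5 — ok
T2 CAS — after: cnt=6, r=4 — retry
T0 LOAD — after: cnt=6, r=6 — load
T0 CAS — after: cnt=7, r=6 — ok
T0 LOAD — after: cnt=7, r=7 — load
T0 CAS — after: cnt=8, r=7 — ok

B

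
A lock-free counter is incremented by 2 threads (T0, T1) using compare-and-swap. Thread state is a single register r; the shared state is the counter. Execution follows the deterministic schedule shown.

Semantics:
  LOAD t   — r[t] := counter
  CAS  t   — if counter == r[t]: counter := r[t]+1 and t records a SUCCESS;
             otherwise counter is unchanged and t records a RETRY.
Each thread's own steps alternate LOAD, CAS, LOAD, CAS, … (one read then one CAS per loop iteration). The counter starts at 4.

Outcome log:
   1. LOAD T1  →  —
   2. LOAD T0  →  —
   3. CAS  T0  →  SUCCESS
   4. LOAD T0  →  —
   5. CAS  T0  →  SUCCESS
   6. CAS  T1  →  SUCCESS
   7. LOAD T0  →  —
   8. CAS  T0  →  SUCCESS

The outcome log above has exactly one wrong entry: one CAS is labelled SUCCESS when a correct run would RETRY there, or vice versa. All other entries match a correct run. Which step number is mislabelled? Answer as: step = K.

Re-executing:
T1 LOAD — after: cnt=4, r=4 — load
T0 LOAD — after: cnt=4, r=4 — load
T0 CAS — after: cnt=5, r=4 — ok
T0 LOAD — after: cnt=5, r=5 — load
T0 CAS — after: cnt=6, r=5 — ok
T1 CAS — after: cnt=6, r=4 — retry
T0 LOAD — after: cnt=6, r=6 — load
T0 CAS — after: cnt=7, r=6 — ok
Flip is step 6.

step = 6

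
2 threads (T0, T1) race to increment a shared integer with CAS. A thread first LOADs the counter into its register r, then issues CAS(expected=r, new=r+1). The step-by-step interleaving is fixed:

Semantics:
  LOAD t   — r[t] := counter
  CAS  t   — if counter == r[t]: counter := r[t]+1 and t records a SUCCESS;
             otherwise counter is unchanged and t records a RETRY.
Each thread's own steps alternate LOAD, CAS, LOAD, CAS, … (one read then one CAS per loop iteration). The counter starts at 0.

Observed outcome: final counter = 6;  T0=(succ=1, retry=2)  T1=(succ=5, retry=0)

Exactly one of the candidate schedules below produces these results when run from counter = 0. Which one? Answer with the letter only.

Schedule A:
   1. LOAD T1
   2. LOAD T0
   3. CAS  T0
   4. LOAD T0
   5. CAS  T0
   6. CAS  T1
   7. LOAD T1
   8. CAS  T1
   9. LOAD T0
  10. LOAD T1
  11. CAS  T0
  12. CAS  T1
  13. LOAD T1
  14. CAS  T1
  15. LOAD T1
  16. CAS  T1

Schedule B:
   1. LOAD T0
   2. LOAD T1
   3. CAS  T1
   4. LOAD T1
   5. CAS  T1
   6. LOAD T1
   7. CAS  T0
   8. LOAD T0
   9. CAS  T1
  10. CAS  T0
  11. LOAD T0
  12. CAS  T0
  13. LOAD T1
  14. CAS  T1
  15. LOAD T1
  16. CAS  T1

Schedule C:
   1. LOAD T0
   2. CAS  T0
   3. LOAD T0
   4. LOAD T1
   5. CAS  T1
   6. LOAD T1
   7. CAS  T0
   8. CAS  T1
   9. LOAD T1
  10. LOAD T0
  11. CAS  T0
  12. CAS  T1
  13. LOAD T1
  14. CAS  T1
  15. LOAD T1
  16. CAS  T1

Simulating candidate B:
step 1: T0 LOAD ⇒ load; ctr=0 reg=0
step 2: T1 LOAD ⇒ load; ctr=0 reg=0
step 3: T1 CAS ⇒ ok; ctr=1 reg=0
step 4: T1 LOAD ⇒ load; ctr=1 reg=1
step 5: T1 CAS ⇒ ok; ctr=2 reg=1
step 6: T1 LOAD ⇒ load; ctr=2 reg=2
step 7: T0 CAS ⇒ retry; ctr=2 reg=0
step 8: T0 LOAD ⇒ load; ctr=2 reg=2
step 9: T1 CAS ⇒ ok; ctr=3 reg=2
step 10: T0 CAS ⇒ retry; ctr=3 reg=2
step 11: T0 LOAD ⇒ load; ctr=3 reg=3
step 12: T0 CAS ⇒ ok; ctr=4 reg=3
step 13: T1 LOAD ⇒ load; ctr=4 reg=4
step 14: T1 CAS ⇒ ok; ctr=5 reg=4
step 15: T1 LOAD ⇒ load; ctr=5 reg=5
step 16: T1 CAS ⇒ ok; ctr=6 reg=5

B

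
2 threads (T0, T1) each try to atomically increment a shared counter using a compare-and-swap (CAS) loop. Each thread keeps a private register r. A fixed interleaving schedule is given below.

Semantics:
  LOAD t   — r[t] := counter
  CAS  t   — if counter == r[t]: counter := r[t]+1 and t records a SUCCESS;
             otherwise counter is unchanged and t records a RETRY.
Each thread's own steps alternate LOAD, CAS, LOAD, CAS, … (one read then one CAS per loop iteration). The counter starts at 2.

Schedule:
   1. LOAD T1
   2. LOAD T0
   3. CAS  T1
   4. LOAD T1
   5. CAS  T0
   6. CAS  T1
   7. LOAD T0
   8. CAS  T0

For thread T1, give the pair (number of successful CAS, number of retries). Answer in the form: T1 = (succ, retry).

T1 = (2, 0)

   1) LOAD T1:  M=2  r_T1=2
   2) LOAD T0:  M=2  r_T0=2
   3) CAS  T1:  M=3  r_T1=2 ✓
   4) LOAD T1:  M=3  r_T1=3
   5) CAS  T0:  M=3  r_T0=2 ✗
   6) CAS  T1:  M=4  r_T1=3 ✓
   7) LOAD T0:  M=4  r_T0=4
   8) CAS  T0:  M=5  r_T0=4 ✓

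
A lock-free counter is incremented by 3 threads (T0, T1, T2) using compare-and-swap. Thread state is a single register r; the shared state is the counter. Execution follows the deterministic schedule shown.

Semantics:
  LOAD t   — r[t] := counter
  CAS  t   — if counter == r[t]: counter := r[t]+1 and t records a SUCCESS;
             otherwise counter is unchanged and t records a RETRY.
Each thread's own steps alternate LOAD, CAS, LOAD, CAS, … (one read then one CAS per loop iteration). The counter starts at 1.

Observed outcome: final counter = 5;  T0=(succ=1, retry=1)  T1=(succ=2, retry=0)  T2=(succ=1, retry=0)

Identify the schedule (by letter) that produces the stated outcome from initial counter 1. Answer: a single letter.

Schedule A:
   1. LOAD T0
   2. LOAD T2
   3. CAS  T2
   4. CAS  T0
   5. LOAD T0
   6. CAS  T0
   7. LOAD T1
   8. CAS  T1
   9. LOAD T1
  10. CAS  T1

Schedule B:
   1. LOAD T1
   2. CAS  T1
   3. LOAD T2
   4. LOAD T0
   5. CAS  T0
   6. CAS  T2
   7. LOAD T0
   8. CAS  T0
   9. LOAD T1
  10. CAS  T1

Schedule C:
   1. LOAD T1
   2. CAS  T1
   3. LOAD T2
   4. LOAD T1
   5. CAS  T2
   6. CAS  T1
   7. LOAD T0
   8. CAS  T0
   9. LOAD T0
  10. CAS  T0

A

Run A:
   1) LOAD T0:  M=1  r_T0=1
   2) LOAD T2:  M=1  r_T2=1
   3) CAS  T2:  M=2  r_T2=1 ✓
   4) CAS  T0:  M=2  r_T0=1 ✗
   5) LOAD T0:  M=2  r_T0=2
   6) CAS  T0:  M=3  r_T0=2 ✓
   7) LOAD T1:  M=3  r_T1=3
   8) CAS  T1:  M=4  r_T1=3 ✓
   9) LOAD T1:  M=4  r_T1=4
  10) CAS  T1:  M=5  r_T1=4 ✓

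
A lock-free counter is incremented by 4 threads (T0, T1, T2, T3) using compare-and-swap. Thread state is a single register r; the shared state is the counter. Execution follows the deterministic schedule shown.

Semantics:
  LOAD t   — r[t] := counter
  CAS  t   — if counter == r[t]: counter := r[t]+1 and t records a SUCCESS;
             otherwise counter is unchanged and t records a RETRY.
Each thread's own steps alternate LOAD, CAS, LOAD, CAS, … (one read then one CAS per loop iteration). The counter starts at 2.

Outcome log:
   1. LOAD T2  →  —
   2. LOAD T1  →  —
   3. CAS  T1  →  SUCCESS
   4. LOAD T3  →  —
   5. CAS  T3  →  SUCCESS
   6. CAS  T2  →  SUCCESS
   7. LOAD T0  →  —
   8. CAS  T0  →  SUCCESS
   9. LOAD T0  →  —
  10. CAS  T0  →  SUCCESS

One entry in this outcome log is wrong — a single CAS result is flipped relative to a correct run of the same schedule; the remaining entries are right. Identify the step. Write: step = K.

Correct run:
step 1: T2 LOAD ⇒ load; ctr=2 reg=2
step 2: T1 LOAD ⇒ load; ctr=2 reg=2
step 3: T1 CAS ⇒ ok; ctr=3 reg=2
step 4: T3 LOAD ⇒ load; ctr=3 reg=3
step 5: T3 CAS ⇒ ok; ctr=4 reg=3
step 6: T2 CAS ⇒ retry; ctr=4 reg=2
step 7: T0 LOAD ⇒ load; ctr=4 reg=4
step 8: T0 CAS ⇒ ok; ctr=5 reg=4
step 9: T0 LOAD ⇒ load; ctr=5 reg=5
step 10: T0 CAS ⇒ ok; ctr=6 reg=5
Mismatch at 6.

step = 6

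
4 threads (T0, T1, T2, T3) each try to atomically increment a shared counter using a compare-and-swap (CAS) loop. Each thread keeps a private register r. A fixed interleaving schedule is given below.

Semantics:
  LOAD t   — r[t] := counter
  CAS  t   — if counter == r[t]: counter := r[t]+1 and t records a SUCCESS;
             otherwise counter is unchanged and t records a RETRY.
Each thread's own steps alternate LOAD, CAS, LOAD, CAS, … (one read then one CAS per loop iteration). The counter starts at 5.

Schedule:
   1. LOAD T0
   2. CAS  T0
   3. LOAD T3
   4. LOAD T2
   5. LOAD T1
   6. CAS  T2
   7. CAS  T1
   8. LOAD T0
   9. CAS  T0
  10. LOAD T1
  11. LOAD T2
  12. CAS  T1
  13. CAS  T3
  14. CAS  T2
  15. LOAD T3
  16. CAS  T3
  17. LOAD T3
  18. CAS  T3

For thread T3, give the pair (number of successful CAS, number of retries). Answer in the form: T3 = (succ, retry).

[1] T0.load  rd  (counter 5, T0.r 5)
[2] T0.cas  hit  (counter 6, T0.r 5)
[3] T3.load  rd  (counter 6, T3.r 6)
[4] T2.load  rd  (counter 6, T2.r 6)
[5] T1.load  rd  (counter 6, T1.r 6)
[6] T2.cas  hit  (counter 7, T2.r 6)
[7] T1.cas  miss  (counter 7, T1.r 6)
[8] T0.load  rd  (counter 7, T0.r 7)
[9] T0.cas  hit  (counter 8, T0.r 7)
[10] T1.load  rd  (counter 8, T1.r 8)
[11] T2.load  rd  (counter 8, T2.r 8)
[12] T1.cas  hit  (counter 9, T1.r 8)
[13] T3.cas  miss  (counter 9, T3.r 6)
[14] T2.cas  miss  (counter 9, T2.r 8)
[15] T3.load  rd  (counter 9, T3.r 9)
[16] T3.cas  hit  (counter 10, T3.r 9)
[17] T3.load  rd  (counter 10, T3.r 10)
[18] T3.cas  hit  (counter 11, T3.r 10)

T3 = (2, 1)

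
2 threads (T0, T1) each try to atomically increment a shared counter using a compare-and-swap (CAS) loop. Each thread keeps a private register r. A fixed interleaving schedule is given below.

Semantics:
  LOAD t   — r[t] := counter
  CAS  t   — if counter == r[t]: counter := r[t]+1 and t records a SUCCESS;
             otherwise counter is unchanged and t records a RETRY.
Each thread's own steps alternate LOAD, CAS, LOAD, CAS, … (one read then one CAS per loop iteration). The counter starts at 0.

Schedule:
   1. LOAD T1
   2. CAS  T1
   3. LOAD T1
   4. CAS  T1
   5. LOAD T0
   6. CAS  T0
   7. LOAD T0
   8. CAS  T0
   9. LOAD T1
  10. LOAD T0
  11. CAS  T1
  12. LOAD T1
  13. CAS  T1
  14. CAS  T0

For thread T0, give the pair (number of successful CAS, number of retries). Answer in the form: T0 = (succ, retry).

T0 = (2, 1)

T1 LOAD — after: cnt=0, r=0 — load
T1 CAS — after: cnt=1, r=0 — ok
T1 LOAD — after: cnt=1, r=1 — load
T1 CAS — after: cnt=2, r=1 — ok
T0 LOAD — after: cnt=2, r=2 — load
T0 CAS — after: cnt=3, r=2 — ok
T0 LOAD — after: cnt=3, r=3 — load
T0 CAS — after: cnt=4, r=3 — ok
T1 LOAD — after: cnt=4, r=4 — load
T0 LOAD — after: cnt=4, r=4 — load
T1 CAS — after: cnt=5, r=4 — ok
T1 LOAD — after: cnt=5, r=5 — load
T1 CAS — after: cnt=6, r=5 — ok
T0 CAS — after: cnt=6, r=4 — retry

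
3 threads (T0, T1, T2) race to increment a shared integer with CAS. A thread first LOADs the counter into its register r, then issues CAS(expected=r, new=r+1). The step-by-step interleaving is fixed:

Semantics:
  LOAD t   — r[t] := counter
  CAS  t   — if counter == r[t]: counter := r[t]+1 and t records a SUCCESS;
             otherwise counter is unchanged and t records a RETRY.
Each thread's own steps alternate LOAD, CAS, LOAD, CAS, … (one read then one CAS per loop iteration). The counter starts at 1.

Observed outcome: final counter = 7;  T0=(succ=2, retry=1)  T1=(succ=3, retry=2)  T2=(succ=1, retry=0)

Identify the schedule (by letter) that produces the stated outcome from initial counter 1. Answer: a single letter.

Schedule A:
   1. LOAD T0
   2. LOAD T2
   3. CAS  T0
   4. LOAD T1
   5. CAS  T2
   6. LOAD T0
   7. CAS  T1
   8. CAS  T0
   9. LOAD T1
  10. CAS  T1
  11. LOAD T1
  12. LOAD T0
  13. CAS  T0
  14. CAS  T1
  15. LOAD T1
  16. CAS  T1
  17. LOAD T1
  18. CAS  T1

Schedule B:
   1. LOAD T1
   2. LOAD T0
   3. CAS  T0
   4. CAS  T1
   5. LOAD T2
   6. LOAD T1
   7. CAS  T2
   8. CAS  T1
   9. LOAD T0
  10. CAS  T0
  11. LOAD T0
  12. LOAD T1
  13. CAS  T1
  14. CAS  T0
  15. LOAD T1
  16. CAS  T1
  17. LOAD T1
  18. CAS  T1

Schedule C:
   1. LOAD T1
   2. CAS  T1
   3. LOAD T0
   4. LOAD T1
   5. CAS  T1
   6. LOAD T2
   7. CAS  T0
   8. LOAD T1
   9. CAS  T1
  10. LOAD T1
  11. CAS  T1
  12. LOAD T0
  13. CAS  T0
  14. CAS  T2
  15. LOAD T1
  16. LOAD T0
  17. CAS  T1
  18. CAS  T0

Simulating candidate B:
#1 T1 reads 1
#2 T0 reads 1
#3 T0 CAS(1→2) writes; counter now 2
#4 T1 CAS(1→2) fails; counter now 2
#5 T2 reads 2
#6 T1 reads 2
#7 T2 CAS(2→3) writes; counter now 3
#8 T1 CAS(2→3) fails; counter now 3
#9 T0 reads 3
#10 T0 CAS(3→4) writes; counter now 4
#11 T0 reads 4
#12 T1 reads 4
#13 T1 CAS(4→5) writes; counter now 5
#14 T0 CAS(4→5) fails; counter now 5
#15 T1 reads 5
#16 T1 CAS(5→6) writes; counter now 6
#17 T1 reads 6
#18 T1 CAS(6→7) writes; counter now 7

B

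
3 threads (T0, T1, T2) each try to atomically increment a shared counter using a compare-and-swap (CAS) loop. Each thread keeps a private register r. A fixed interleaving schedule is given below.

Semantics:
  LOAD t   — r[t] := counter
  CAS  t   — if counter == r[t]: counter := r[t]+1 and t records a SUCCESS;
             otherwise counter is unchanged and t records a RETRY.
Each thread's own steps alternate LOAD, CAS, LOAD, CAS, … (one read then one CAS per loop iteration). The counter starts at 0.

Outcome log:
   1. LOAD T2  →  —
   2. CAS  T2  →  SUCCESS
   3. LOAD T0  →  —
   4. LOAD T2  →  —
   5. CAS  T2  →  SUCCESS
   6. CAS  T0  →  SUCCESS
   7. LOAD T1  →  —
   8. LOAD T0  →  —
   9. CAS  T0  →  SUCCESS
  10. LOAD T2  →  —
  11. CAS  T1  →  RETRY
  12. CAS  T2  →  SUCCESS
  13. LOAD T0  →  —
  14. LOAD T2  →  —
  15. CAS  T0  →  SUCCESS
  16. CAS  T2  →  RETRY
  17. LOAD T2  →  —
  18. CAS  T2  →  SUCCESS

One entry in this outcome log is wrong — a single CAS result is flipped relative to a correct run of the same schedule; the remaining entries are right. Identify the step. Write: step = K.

Reference trace:
[1] T2.load  rd  (counter 0, T2.r 0)
[2] T2.cas  hit  (counter 1, T2.r 0)
[3] T0.load  rd  (counter 1, T0.r 1)
[4] T2.load  rd  (counter 1, T2.r 1)
[5] T2.cas  hit  (counter 2, T2.r 1)
[6] T0.cas  miss  (counter 2, T0.r 1)
[7] T1.load  rd  (counter 2, T1.r 2)
[8] T0.load  rd  (counter 2, T0.r 2)
[9] T0.cas  hit  (counter 3, T0.r 2)
[10] T2.load  rd  (counter 3, T2.r 3)
[11] T1.cas  miss  (counter 3, T1.r 2)
[12] T2.cas  hit  (counter 4, T2.r 3)
[13] T0.load  rd  (counter 4, T0.r 4)
[14] T2.load  rd  (counter 4, T2.r 4)
[15] T0.cas  hit  (counter 5, T0.r 4)
[16] T2.cas  miss  (counter 5, T2.r 4)
[17] T2.load  rd  (counter 5, T2.r 5)
[18] T2.cas  hit  (counter 6, T2.r 5)
Flip is step 6.

step = 6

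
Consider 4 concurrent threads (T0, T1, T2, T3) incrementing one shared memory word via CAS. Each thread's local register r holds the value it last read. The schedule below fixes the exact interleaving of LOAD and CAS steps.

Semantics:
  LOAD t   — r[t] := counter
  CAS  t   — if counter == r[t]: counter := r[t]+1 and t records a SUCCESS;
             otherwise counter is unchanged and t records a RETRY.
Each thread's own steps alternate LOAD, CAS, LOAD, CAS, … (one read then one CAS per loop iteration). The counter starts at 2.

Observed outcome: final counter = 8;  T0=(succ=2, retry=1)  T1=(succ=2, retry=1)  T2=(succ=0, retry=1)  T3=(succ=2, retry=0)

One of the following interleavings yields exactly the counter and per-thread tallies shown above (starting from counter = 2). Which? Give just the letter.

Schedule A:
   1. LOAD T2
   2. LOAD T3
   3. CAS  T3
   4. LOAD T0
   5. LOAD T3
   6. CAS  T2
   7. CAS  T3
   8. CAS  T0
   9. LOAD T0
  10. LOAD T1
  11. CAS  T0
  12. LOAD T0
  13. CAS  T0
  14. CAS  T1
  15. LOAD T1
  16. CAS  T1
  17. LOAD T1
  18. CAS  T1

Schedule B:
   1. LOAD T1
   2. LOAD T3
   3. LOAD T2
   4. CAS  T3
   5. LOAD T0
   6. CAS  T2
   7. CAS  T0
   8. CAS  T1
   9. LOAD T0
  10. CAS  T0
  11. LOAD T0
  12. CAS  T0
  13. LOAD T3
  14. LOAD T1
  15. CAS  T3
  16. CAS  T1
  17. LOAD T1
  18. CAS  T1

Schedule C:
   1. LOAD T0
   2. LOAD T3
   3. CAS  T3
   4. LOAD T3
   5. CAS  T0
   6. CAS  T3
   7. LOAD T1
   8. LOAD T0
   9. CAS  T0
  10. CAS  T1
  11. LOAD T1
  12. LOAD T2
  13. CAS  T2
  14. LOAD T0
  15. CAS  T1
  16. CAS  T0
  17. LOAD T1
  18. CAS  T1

Tracing schedule A:
1. LOAD T2 → mem=2 r[T2]=2 [LOAD]
2. LOAD T3 → mem=2 r[T3]=2 [LOAD]
3. CAS T3 → mem=3 r[T3]=2 [OK]
4. LOAD T0 → mem=3 r[T0]=3 [LOAD]
5. LOAD T3 → mem=3 r[T3]=3 [LOAD]
6. CAS T2 → mem=3 r[T2]=2 [RETRY]
7. CAS T3 → mem=4 r[T3]=3 [OK]
8. CAS T0 → mem=4 r[T0]=3 [RETRY]
9. LOAD T0 → mem=4 r[T0]=4 [LOAD]
10. LOAD T1 → mem=4 r[T1]=4 [LOAD]
11. CAS T0 → mem=5 r[T0]=4 [OK]
12. LOAD T0 → mem=5 r[T0]=5 [LOAD]
13. CAS T0 → mem=6 r[T0]=5 [OK]
14. CAS T1 → mem=6 r[T1]=4 [RETRY]
15. LOAD T1 → mem=6 r[T1]=6 [LOAD]
16. CAS T1 → mem=7 r[T1]=6 [OK]
17. LOAD T1 → mem=7 r[T1]=7 [LOAD]
18. CAS T1 → mem=8 r[T1]=7 [OK]

A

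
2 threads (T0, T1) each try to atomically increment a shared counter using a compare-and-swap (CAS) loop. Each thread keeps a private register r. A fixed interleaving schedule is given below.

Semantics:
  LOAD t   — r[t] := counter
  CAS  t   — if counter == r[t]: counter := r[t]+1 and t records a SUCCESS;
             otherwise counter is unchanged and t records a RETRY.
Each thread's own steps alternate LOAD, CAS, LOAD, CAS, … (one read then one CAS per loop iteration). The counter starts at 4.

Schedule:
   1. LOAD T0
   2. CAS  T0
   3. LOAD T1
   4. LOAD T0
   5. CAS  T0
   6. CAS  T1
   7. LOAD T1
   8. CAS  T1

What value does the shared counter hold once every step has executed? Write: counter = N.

counter = 7

   1) LOAD T0:  M=4  r_T0=4
   2) CAS  T0:  M=5  r_T0=4 ✓
   3) LOAD T1:  M=5  r_T1=5
   4) LOAD T0:  M=5  r_T0=5
   5) CAS  T0:  M=6  r_T0=5 ✓
   6) CAS  T1:  M=6  r_T1=5 ✗
   7) LOAD T1:  M=6  r_T1=6
   8) CAS  T1:  M=7  r_T1=6 ✓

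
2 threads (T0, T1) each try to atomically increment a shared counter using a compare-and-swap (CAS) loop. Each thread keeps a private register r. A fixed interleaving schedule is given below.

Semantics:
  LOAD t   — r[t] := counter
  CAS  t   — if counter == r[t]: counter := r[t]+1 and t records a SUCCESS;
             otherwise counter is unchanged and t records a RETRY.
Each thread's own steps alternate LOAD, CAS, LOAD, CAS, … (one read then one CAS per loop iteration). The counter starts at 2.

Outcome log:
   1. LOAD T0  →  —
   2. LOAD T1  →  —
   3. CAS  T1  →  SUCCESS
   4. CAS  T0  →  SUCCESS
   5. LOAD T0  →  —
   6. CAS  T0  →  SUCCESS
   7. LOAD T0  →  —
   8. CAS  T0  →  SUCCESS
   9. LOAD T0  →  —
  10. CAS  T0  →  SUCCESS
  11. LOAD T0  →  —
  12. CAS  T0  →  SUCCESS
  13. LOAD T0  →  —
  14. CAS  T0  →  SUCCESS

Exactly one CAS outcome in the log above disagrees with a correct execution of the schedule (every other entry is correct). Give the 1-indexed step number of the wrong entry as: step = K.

Re-executing:
#1 T0 reads 2
#2 T1 reads 2
#3 T1 CAS(2→3) writes; counter now 3
#4 T0 CAS(2→3) fails; counter now 3
#5 T0 reads 3
#6 T0 CAS(3→4) writes; counter now 4
#7 T0 reads 4
#8 T0 CAS(4→5) writes; counter now 5
#9 T0 reads 5
#10 T0 CAS(5→6) writes; counter now 6
#11 T0 reads 6
#12 T0 CAS(6→7) writes; counter now 7
#13 T0 reads 7
#14 T0 CAS(7→8) writes; counter now 8
Flip is step 4.

step = 4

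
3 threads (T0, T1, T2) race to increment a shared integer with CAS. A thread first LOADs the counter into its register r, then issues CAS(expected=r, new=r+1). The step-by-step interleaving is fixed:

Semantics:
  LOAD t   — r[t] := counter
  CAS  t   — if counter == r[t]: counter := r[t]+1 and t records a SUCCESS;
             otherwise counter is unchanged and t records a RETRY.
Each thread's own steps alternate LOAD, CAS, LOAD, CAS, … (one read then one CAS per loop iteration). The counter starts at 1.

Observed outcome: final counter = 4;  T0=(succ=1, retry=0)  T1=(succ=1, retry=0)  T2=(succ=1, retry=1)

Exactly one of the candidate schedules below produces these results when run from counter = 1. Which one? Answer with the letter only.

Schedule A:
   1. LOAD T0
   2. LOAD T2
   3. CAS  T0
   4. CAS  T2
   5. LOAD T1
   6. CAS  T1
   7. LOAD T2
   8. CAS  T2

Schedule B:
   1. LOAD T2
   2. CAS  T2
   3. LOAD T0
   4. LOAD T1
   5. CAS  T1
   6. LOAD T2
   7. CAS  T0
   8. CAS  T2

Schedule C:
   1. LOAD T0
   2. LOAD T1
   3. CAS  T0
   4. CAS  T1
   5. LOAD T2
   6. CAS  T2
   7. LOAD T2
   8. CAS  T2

A

Simulating candidate A:
T0 LOAD — after: cnt=1, r=1 — load
T2 LOAD — after: cnt=1, r=1 — load
T0 CAS — after: cnt=2, r=1 — ok
T2 CAS — after: cnt=2, r=1 — retry
T1 LOAD — after: cnt=2, r=2 — load
T1 CAS — after: cnt=3, r=2 — ok
T2 LOAD — after: cnt=3, r=3 — load
T2 CAS — after: cnt=4, r=3 — ok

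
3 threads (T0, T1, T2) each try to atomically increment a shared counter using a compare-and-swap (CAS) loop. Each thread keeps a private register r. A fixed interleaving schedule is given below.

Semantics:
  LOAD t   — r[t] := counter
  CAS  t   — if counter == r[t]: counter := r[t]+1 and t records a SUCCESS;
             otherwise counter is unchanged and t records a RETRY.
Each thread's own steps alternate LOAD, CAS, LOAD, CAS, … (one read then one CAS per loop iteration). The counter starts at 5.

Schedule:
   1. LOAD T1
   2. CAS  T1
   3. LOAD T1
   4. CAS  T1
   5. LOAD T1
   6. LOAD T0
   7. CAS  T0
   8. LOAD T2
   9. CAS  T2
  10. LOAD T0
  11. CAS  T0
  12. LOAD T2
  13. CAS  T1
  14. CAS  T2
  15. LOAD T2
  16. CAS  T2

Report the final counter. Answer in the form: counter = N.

T1 LOAD — after: cnt=5, r=5 — load
T1 CAS — after: cnt=6, r=5 — ok
T1 LOAD — after: cnt=6, r=6 — load
T1 CAS — after: cnt=7, r=6 — ok
T1 LOAD — after: cnt=7, r=7 — load
T0 LOAD — after: cnt=7, r=7 — load
T0 CAS — after: cnt=8, r=7 — ok
T2 LOAD — after: cnt=8, r=8 — load
T2 CAS — after: cnt=9, r=8 — ok
T0 LOAD — after: cnt=9, r=9 — load
T0 CAS — after: cnt=10, r=9 — ok
T2 LOAD — after: cnt=10, r=10 — load
T1 CAS — after: cnt=10, r=7 — retry
T2 CAS — after: cnt=11, r=10 — ok
T2 LOAD — after: cnt=11, r=11 — load
T2 CAS — after: cnt=12, r=11 — ok

counter = 12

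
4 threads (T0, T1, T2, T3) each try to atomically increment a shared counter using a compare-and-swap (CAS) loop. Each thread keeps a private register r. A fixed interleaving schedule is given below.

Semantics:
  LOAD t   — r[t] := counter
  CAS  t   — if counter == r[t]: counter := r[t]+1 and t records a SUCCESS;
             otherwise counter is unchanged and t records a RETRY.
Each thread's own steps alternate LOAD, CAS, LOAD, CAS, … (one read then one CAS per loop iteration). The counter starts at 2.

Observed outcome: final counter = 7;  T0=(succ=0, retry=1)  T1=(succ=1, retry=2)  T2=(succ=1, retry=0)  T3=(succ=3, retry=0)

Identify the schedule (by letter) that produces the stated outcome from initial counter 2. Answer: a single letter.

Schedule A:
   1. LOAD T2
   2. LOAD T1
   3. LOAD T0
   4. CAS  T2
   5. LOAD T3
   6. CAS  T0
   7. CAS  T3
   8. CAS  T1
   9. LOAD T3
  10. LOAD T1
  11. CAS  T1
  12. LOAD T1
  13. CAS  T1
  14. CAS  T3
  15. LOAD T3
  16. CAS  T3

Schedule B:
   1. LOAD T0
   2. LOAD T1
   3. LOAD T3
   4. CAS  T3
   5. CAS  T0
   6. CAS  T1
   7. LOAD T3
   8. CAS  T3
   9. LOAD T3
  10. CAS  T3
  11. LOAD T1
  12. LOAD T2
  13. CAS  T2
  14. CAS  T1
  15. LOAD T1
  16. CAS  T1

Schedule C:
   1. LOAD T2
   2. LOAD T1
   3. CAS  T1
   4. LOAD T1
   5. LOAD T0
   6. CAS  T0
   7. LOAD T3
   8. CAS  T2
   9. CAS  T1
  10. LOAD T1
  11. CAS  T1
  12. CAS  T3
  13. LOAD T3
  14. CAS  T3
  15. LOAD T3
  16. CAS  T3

B

Run B:
[1] T0.load  rd  (counter 2, T0.r 2)
[2] T1.load  rd  (counter 2, T1.r 2)
[3] T3.load  rd  (counter 2, T3.r 2)
[4] T3.cas  hit  (counter 3, T3.r 2)
[5] T0.cas  miss  (counter 3, T0.r 2)
[6] T1.cas  miss  (counter 3, T1.r 2)
[7] T3.load  rd  (counter 3, T3.r 3)
[8] T3.cas  hit  (counter 4, T3.r 3)
[9] T3.load  rd  (counter 4, T3.r 4)
[10] T3.cas  hit  (counter 5, T3.r 4)
[11] T1.load  rd  (counter 5, T1.r 5)
[12] T2.load  rd  (counter 5, T2.r 5)
[13] T2.cas  hit  (counter 6, T2.r 5)
[14] T1.cas  miss  (counter 6, T1.r 5)
[15] T1.load  rd  (counter 6, T1.r 6)
[16] T1.cas  hit  (counter 7, T1.r 6)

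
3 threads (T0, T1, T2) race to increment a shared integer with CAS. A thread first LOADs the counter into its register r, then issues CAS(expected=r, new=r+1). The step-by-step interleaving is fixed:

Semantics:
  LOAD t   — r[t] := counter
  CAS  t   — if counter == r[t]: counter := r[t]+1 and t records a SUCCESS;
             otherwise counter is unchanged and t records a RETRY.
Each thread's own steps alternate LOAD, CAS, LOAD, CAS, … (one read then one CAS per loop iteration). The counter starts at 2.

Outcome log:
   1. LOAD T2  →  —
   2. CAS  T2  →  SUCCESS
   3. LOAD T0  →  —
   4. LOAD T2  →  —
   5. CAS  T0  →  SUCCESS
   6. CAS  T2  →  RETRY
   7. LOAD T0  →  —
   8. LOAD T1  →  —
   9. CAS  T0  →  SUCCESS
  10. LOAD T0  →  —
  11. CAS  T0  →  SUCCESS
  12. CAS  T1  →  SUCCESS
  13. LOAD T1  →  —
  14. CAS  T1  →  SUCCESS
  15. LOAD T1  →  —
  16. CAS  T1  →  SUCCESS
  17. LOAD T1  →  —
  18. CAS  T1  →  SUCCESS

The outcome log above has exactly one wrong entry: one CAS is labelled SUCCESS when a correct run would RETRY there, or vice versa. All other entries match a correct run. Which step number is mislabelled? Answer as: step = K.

Re-executing:
   1) LOAD T2:  M=2  r_T2=2
   2) CAS  T2:  M=3  r_T2=2 ✓
   3) LOAD T0:  M=3  r_T0=3
   4) LOAD T2:  M=3  r_T2=3
   5) CAS  T0:  M=4  r_T0=3 ✓
   6) CAS  T2:  M=4  r_T2=3 ✗
   7) LOAD T0:  M=4  r_T0=4
   8) LOAD T1:  M=4  r_T1=4
   9) CAS  T0:  M=5  r_T0=4 ✓
  10) LOAD T0:  M=5  r_T0=5
  11) CAS  T0:  M=6  r_T0=5 ✓
  12) CAS  T1:  M=6  r_T1=4 ✗
  13) LOAD T1:  M=6  r_T1=6
  14) CAS  T1:  M=7  r_T1=6 ✓
  15) LOAD T1:  M=7  r_T1=7
  16) CAS  T1:  M=8  r_T1=7 ✓
  17) LOAD T1:  M=8  r_T1=8
  18) CAS  T1:  M=9  r_T1=8 ✓
Mismatch at 12.

step = 12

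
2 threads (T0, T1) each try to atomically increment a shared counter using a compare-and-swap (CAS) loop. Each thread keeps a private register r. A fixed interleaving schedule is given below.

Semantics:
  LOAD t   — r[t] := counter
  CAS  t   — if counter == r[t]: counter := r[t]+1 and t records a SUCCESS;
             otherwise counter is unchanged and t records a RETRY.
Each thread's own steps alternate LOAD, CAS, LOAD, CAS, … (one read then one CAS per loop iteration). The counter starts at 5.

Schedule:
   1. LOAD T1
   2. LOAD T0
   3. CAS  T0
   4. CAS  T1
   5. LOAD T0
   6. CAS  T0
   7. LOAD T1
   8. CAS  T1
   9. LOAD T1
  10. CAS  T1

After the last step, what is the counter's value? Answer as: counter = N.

1. LOAD T1 → mem=5 r[T1]=5 [LOAD]
2. LOAD T0 → mem=5 r[T0]=5 [LOAD]
3. CAS T0 → mem=6 r[T0]=5 [OK]
4. CAS T1 → mem=6 r[T1]=5 [RETRY]
5. LOAD T0 → mem=6 r[T0]=6 [LOAD]
6. CAS T0 → mem=7 r[T0]=6 [OK]
7. LOAD T1 → mem=7 r[T1]=7 [LOAD]
8. CAS T1 → mem=8 r[T1]=7 [OK]
9. LOAD T1 → mem=8 r[T1]=8 [LOAD]
10. CAS T1 → mem=9 r[T1]=8 [OK]

counter = 9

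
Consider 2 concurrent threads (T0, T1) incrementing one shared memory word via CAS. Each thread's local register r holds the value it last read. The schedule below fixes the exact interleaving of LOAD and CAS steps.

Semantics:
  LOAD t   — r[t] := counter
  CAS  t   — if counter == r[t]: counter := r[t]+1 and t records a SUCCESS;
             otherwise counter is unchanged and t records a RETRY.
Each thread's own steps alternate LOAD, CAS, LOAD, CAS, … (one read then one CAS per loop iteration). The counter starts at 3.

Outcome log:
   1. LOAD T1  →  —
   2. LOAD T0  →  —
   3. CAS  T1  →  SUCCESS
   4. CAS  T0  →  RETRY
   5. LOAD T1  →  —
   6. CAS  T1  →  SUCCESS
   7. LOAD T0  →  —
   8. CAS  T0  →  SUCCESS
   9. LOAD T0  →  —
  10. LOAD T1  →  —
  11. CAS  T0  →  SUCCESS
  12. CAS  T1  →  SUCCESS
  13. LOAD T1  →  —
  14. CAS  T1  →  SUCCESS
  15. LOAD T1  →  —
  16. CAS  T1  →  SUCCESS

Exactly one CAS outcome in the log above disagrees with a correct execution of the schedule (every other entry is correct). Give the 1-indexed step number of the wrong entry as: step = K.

step = 12

Re-executing:
T1 LOAD — after: cnt=3, r=3 — load
T0 LOAD — after: cnt=3, r=3 — load
T1 CAS — after: cnt=4, r=3 — ok
T0 CAS — after: cnt=4, r=3 — retry
T1 LOAD — after: cnt=4, r=4 — load
T1 CAS — after: cnt=5, r=4 — ok
T0 LOAD — after: cnt=5, r=5 — load
T0 CAS — after: cnt=6, r=5 — ok
T0 LOAD — after: cnt=6, r=6 — load
T1 LOAD — after: cnt=6, r=6 — load
T0 CAS — after: cnt=7, r=6 — ok
T1 CAS — after: cnt=7, r=6 — retry
T1 LOAD — after: cnt=7, r=7 — load
T1 CAS — after: cnt=8, r=7 — ok
T1 LOAD — after: cnt=8, r=8 — load
T1 CAS — after: cnt=9, r=8 — ok
Log disagrees first at step 12.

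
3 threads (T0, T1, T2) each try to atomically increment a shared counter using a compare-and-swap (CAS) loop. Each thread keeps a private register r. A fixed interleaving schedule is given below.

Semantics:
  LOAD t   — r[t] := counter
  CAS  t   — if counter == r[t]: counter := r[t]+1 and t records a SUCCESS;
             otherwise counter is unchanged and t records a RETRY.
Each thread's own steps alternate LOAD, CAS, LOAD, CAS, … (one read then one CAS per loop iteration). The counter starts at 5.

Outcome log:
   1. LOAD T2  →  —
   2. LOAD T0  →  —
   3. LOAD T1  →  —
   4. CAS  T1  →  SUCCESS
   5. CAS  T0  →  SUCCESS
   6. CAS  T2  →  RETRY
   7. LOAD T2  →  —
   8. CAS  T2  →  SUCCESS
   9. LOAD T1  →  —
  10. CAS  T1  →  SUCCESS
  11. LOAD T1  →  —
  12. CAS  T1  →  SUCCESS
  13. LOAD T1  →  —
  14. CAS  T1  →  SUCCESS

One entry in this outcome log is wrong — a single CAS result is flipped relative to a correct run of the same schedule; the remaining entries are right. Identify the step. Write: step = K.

step = 5

Re-executing:
T2 LOAD — after: cnt=5, r=5 — load
T0 LOAD — after: cnt=5, r=5 — load
T1 LOAD — after: cnt=5, r=5 — load
T1 CAS — after: cnt=6, r=5 — ok
T0 CAS — after: cnt=6, r=5 — retry
T2 CAS — after: cnt=6, r=5 — retry
T2 LOAD — after: cnt=6, r=6 — load
T2 CAS — after: cnt=7, r=6 — ok
T1 LOAD — after: cnt=7, r=7 — load
T1 CAS — after: cnt=8, r=7 — ok
T1 LOAD — after: cnt=8, r=8 — load
T1 CAS — after: cnt=9, r=8 — ok
T1 LOAD — after: cnt=9, r=9 — load
T1 CAS — after: cnt=10, r=9 — ok
Flip is step 5.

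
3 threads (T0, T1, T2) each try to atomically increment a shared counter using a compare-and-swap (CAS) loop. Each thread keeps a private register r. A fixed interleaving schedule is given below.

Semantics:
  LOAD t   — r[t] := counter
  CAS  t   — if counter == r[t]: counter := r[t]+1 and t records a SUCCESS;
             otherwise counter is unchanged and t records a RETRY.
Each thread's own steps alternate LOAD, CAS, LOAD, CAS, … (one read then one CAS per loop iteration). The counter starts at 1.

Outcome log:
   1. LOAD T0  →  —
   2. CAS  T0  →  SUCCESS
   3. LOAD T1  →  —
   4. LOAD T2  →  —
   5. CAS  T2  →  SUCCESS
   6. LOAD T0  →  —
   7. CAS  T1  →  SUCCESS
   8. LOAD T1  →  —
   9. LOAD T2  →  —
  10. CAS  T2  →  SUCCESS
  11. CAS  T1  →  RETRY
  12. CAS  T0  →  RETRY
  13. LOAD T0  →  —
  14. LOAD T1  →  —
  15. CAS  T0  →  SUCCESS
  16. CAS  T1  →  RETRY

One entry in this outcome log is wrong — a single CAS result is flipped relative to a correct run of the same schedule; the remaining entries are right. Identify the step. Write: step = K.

Correct run:
step 1: T0 LOAD ⇒ load; ctr=1 reg=1
step 2: T0 CAS ⇒ ok; ctr=2 reg=1
step 3: T1 LOAD ⇒ load; ctr=2 reg=2
step 4: T2 LOAD ⇒ load; ctr=2 reg=2
step 5: T2 CAS ⇒ ok; ctr=3 reg=2
step 6: T0 LOAD ⇒ load; ctr=3 reg=3
step 7: T1 CAS ⇒ retry; ctr=3 reg=2
step 8: T1 LOAD ⇒ load; ctr=3 reg=3
step 9: T2 LOAD ⇒ load; ctr=3 reg=3
step 10: T2 CAS ⇒ ok; ctr=4 reg=3
step 11: T1 CAS ⇒ retry; ctr=4 reg=3
step 12: T0 CAS ⇒ retry; ctr=4 reg=3
step 13: T0 LOAD ⇒ load; ctr=4 reg=4
step 14: T1 LOAD ⇒ load; ctr=4 reg=4
step 15: T0 CAS ⇒ ok; ctr=5 reg=4
step 16: T1 CAS ⇒ retry; ctr=5 reg=4
Flip is step 7.

step = 7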